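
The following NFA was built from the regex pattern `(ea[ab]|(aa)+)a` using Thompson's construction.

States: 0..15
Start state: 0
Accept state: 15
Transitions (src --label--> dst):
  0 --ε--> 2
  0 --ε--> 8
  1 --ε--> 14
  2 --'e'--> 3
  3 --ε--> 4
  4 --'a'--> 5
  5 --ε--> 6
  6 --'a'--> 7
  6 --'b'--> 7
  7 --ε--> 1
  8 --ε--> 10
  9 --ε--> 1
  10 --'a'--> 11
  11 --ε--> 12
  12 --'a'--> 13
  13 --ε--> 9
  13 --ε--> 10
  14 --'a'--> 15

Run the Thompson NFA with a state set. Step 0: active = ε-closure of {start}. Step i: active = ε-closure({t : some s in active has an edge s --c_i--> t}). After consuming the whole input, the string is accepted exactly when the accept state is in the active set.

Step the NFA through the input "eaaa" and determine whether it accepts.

Answer: ACCEPT

Derivation:
S₀ = ε-closure({0}) = {0,2,8,10}
'e' @ 1: {3,4}
'a' @ 2: {5,6}
'a' @ 3: {1,7,14}
'a' @ 4: {15}  (accept∈set)
final: {15}; accept 15 in set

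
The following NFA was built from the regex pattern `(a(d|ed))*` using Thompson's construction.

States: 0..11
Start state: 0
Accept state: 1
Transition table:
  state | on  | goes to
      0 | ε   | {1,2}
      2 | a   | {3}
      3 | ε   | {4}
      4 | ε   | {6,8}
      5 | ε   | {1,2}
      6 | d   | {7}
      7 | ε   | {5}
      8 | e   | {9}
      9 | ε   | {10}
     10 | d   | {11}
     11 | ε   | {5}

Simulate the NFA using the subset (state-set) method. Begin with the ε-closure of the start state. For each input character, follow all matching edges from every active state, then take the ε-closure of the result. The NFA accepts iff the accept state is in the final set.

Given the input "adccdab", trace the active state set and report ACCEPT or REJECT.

S₀ = ε-closure({0}) = {0,1,2}
'a' @ 1: {3,4,6,8}
'd' @ 2: {1,2,5,7}  [accepting]
'c' @ 3: {}  — dead — no transitions
rest 'cdab' ignored (set empty)
after full input: {}  (accept=1 not in)

Answer: REJECT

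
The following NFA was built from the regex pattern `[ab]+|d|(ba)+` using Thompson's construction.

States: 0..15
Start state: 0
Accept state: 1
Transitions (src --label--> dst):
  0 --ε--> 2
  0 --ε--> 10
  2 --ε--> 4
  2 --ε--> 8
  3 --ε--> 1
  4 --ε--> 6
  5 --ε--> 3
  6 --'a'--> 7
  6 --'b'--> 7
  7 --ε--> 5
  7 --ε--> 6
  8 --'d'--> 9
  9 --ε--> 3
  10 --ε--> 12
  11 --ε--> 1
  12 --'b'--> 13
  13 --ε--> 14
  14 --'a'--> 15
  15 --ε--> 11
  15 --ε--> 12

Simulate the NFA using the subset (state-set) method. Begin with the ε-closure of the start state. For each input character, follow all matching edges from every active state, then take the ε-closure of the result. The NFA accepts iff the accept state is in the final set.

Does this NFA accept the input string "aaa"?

Answer: ACCEPT

Derivation:
start: ε-closure({0}) = {0,2,4,6,8,10,12}
'a' @ 1: {1,3,5,6,7}  ✓accept
'a' @ 2: {1,3,5,6,7}  ✓accept
'a' @ 3: {1,3,5,6,7}  ✓accept
after full input: {1,3,5,6,7}  (accept=1 in)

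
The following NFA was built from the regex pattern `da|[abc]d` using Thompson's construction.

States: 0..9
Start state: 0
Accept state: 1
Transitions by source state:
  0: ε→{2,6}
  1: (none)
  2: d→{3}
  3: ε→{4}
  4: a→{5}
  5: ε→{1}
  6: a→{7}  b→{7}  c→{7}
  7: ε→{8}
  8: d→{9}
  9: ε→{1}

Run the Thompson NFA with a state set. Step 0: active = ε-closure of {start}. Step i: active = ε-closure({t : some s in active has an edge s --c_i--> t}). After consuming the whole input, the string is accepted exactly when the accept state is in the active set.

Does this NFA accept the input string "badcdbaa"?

initial (ε-close {0}): {0,2,6}
'b' @ 1: {7,8}
'a' @ 2: {}  — no active states
rest 'dcdbaa' ignored (set empty)
end set {} — state 1 not in

Answer: REJECT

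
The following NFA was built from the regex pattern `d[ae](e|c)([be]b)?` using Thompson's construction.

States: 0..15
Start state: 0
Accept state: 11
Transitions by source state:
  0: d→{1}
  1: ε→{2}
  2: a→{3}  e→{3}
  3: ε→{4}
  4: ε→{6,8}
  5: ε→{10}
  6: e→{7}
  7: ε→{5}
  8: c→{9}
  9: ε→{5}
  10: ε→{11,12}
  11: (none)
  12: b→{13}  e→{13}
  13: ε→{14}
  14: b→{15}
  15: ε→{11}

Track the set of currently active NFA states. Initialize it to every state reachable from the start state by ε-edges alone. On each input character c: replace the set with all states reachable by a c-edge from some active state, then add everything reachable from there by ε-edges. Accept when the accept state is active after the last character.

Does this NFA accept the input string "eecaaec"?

Answer: REJECT

Trace:
initial (ε-close {0}): {0}
'e' @ 1: {}  — dead — no transitions
rest 'ecaaec' ignored (set empty)
end set {} — state 11 not in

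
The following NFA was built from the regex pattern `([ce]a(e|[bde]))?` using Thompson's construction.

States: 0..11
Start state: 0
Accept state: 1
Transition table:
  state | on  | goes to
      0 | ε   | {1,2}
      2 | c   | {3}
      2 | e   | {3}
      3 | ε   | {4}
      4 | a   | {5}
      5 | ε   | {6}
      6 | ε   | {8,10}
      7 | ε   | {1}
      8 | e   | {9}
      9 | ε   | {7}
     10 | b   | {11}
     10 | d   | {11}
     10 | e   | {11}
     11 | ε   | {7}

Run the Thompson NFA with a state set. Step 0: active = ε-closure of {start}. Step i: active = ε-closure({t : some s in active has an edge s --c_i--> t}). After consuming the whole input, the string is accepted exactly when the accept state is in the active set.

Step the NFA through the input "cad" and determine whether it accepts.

initial (ε-close {0}): {0,1,2}
'c' @ 1: {3,4}
'a' @ 2: {5,6,8,10}
'd' @ 3: {1,7,11}  (accept∈set)
final: {1,7,11}; accept 1 in set

Answer: ACCEPT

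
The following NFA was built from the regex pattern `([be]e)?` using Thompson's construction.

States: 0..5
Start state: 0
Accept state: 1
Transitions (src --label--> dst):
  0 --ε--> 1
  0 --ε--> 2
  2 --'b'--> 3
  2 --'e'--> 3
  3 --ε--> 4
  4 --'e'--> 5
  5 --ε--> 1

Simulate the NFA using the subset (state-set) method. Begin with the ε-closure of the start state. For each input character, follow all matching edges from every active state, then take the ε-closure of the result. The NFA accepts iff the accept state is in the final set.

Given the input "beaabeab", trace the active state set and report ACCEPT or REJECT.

start: ε-closure({0}) = {0,1,2}
'b' @ 1: {3,4}
'e' @ 2: {1,5}  ✓accept
'a' @ 3: {}  — no active states
rest 'abeab' ignored (set empty)
end set {} — state 1 not in

Answer: REJECT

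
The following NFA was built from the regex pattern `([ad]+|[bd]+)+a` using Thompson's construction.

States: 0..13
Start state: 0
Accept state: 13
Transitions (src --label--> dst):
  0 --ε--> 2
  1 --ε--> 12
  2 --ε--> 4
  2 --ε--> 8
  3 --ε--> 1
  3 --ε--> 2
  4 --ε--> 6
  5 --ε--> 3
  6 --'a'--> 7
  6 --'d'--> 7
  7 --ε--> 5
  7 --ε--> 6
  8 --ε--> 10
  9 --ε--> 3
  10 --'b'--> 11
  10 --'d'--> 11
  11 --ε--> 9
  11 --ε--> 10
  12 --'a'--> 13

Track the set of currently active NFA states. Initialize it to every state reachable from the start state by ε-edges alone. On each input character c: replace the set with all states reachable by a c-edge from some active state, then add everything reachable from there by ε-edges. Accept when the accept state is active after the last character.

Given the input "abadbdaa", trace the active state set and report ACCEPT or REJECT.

initial (ε-close {0}): {0,2,4,6,8,10}
'a' @ 1: {1,2,3,4,5,6,7,8,10,12}
'b' @ 2: {1,2,3,4,6,8,9,10,11,12}
'a' @ 3: {1,2,3,4,5,6,7,8,10,12,13}  [accepting]
'd' @ 4: {1,2,3,4,5,6,7,8,9,10,11,12}
'b' @ 5: {1,2,3,4,6,8,9,10,11,12}
'd' @ 6: {1,2,3,4,5,6,7,8,9,10,11,12}
'a' @ 7: {1,2,3,4,5,6,7,8,10,12,13}  [accepting]
'a' @ 8: {1,2,3,4,5,6,7,8,10,12,13}  [accepting]
after full input: {1,2,3,4,5,6,7,8,10,12,13}  (accept=13 in)

Answer: ACCEPT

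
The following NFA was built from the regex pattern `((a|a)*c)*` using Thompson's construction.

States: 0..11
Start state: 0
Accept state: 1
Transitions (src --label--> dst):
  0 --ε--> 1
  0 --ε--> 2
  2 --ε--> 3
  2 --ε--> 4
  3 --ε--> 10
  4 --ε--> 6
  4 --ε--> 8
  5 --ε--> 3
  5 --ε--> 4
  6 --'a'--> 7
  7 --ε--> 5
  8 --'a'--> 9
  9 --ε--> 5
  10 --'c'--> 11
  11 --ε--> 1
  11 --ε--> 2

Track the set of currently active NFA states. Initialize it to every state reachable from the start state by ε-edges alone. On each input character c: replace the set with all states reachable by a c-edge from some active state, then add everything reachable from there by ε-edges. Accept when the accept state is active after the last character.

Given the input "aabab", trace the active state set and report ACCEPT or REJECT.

initial (ε-close {0}): {0,1,2,3,4,6,8,10}
'a' @ 1: {3,4,5,6,7,8,9,10}
'a' @ 2: {3,4,5,6,7,8,9,10}
'b' @ 3: {}  — state set empty
rest 'ab' ignored (set empty)
end set {} — state 1 not in

Answer: REJECT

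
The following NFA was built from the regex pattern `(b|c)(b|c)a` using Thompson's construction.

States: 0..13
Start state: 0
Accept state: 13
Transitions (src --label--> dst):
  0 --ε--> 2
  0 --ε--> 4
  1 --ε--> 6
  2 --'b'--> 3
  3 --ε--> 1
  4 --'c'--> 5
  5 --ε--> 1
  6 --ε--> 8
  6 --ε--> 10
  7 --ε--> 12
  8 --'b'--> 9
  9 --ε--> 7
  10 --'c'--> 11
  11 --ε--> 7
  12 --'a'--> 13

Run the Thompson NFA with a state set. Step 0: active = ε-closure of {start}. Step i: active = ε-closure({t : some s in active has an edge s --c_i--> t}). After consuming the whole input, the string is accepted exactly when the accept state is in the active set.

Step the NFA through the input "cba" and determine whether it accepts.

start: ε-closure({0}) = {0,2,4}
'c' @ 1: {1,5,6,8,10}
'b' @ 2: {7,9,12}
'a' @ 3: {13}  (accept∈set)
final: {13}; accept 13 in set

Answer: ACCEPT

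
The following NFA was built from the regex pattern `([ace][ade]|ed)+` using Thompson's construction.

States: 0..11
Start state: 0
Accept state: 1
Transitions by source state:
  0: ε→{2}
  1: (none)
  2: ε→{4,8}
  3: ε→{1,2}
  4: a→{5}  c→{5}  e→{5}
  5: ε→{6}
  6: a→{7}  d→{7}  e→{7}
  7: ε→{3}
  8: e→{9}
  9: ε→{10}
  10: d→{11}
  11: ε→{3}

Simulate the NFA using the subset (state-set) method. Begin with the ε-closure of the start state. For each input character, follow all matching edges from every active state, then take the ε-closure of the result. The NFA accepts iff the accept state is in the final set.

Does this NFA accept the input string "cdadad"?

S₀ = ε-closure({0}) = {0,2,4,8}
'c' @ 1: {5,6}
'd' @ 2: {1,2,3,4,7,8}  [accepting]
'a' @ 3: {5,6}
'd' @ 4: {1,2,3,4,7,8}  [accepting]
'a' @ 5: {5,6}
'd' @ 6: {1,2,3,4,7,8}  [accepting]
final: {1,2,3,4,7,8}; accept 1 in set

Answer: ACCEPT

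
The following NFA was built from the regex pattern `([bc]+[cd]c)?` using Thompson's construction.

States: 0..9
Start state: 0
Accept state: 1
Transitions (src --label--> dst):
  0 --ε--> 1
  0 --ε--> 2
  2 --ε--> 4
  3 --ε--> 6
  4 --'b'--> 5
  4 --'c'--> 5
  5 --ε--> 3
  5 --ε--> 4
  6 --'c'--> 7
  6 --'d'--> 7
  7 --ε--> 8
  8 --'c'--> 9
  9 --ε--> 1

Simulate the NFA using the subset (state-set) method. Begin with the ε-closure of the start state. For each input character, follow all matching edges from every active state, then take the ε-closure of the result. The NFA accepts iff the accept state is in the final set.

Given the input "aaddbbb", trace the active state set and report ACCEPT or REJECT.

start: ε-closure({0}) = {0,1,2,4}
'a' @ 1: {}  — state set empty
rest 'addbbb' ignored (set empty)
end set {} — state 1 not in

Answer: REJECT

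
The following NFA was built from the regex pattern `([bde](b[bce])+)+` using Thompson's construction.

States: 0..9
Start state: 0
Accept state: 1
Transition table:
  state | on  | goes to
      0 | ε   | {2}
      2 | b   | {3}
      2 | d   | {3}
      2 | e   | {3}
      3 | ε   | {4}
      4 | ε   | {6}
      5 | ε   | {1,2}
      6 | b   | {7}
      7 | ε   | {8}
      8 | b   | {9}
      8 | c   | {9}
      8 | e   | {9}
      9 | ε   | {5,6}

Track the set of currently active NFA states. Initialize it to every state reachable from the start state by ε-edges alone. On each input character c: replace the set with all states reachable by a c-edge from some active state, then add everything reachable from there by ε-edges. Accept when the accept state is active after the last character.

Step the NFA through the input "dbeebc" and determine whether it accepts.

S₀ = ε-closure({0}) = {0,2}
'd' @ 1: {3,4,6}
'b' @ 2: {7,8}
'e' @ 3: {1,2,5,6,9}  ✓accept
'e' @ 4: {3,4,6}
'b' @ 5: {7,8}
'c' @ 6: {1,2,5,6,9}  ✓accept
after full input: {1,2,5,6,9}  (accept=1 in)

Answer: ACCEPT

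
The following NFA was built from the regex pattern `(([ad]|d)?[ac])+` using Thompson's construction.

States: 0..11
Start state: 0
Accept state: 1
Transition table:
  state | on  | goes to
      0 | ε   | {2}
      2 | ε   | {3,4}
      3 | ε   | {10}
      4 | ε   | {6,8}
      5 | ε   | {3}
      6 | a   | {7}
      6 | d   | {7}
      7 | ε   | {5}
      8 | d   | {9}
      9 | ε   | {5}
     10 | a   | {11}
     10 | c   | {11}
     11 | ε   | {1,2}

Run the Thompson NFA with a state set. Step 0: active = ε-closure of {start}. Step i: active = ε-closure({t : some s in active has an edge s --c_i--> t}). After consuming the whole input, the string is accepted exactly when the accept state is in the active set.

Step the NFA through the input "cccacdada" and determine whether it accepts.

Answer: ACCEPT

Steps:
initial (ε-close {0}): {0,2,3,4,6,8,10}
'c' @ 1: {1,2,3,4,6,8,10,11}  ✓accept
'c' @ 2: {1,2,3,4,6,8,10,11}  ✓accept
'c' @ 3: {1,2,3,4,6,8,10,11}  ✓accept
'a' @ 4: {1,2,3,4,5,6,7,8,10,11}  ✓accept
'c' @ 5: {1,2,3,4,6,8,10,11}  ✓accept
'd' @ 6: {3,5,7,9,10}
'a' @ 7: {1,2,3,4,6,8,10,11}  ✓accept
'd' @ 8: {3,5,7,9,10}
'a' @ 9: {1,2,3,4,6,8,10,11}  ✓accept
after full input: {1,2,3,4,6,8,10,11}  (accept=1 in)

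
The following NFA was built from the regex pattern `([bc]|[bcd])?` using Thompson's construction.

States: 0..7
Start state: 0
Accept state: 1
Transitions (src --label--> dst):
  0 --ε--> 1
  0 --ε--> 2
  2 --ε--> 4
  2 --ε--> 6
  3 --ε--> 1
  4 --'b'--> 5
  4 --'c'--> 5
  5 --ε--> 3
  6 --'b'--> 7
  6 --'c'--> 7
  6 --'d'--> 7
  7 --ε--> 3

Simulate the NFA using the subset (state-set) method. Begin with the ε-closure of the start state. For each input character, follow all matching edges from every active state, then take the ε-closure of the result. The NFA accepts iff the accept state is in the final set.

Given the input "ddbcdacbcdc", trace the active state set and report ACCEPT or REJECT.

Answer: REJECT

Steps:
S₀ = ε-closure({0}) = {0,1,2,4,6}
'd' @ 1: {1,3,7}  ✓accept
'd' @ 2: {}  — state set empty
rest 'bcdacbcdc' ignored (set empty)
after full input: {}  (accept=1 not in)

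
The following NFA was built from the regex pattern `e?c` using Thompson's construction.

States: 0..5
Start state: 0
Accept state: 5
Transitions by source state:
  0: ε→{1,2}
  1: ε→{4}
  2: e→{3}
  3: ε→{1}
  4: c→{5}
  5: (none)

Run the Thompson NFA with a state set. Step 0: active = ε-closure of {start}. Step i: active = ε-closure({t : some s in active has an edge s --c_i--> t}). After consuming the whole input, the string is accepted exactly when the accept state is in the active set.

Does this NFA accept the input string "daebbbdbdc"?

Answer: REJECT

Steps:
start: ε-closure({0}) = {0,1,2,4}
'd' @ 1: {}  — no active states
rest 'aebbbdbdc' ignored (set empty)
final: {}; accept 5 not in set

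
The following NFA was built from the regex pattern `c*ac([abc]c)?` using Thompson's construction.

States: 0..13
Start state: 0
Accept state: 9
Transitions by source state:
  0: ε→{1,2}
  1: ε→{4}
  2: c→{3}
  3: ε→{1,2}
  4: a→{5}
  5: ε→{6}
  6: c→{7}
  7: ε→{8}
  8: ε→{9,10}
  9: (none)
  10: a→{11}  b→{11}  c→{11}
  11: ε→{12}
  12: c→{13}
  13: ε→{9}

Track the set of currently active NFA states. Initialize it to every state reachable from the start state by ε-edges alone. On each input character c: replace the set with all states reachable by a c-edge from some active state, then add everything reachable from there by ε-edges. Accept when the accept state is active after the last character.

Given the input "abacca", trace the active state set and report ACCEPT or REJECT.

Answer: REJECT

Derivation:
S₀ = ε-closure({0}) = {0,1,2,4}
'a' @ 1: {5,6}
'b' @ 2: {}  — no active states
rest 'acca' ignored (set empty)
after full input: {}  (accept=9 not in)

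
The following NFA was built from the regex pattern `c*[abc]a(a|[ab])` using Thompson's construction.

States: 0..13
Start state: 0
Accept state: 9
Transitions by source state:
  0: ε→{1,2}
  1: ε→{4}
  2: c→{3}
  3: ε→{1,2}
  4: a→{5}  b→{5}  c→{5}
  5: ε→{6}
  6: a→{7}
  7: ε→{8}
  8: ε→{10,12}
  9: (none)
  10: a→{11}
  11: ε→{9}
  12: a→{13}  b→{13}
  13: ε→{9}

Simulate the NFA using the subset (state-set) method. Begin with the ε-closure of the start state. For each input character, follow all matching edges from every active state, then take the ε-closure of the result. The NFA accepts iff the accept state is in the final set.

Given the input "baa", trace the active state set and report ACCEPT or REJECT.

S₀ = ε-closure({0}) = {0,1,2,4}
'b' @ 1: {5,6}
'a' @ 2: {7,8,10,12}
'a' @ 3: {9,11,13}  [accepting]
final: {9,11,13}; accept 9 in set

Answer: ACCEPT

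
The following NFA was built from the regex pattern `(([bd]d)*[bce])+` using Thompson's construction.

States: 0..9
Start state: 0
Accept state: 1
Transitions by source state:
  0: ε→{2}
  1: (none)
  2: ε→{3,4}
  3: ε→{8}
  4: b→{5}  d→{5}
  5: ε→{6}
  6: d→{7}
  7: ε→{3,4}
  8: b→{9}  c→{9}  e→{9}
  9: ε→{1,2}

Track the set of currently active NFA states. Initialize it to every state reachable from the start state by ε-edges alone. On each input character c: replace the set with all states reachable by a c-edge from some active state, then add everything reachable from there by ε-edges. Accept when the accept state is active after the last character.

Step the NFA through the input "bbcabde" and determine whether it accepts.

initial (ε-close {0}): {0,2,3,4,8}
'b' @ 1: {1,2,3,4,5,6,8,9}  (accept∈set)
'b' @ 2: {1,2,3,4,5,6,8,9}  (accept∈set)
'c' @ 3: {1,2,3,4,8,9}  (accept∈set)
'a' @ 4: {}  — no active states
rest 'bde' ignored (set empty)
final: {}; accept 1 not in set

Answer: REJECT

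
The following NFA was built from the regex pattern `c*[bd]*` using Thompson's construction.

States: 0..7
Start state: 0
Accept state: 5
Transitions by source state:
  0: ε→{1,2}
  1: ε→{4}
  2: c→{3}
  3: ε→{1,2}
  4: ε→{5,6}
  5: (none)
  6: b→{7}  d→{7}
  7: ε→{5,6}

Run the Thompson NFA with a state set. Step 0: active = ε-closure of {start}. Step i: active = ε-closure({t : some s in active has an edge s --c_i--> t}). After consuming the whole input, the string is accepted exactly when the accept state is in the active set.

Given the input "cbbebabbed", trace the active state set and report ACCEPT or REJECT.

start: ε-closure({0}) = {0,1,2,4,5,6}
'c' @ 1: {1,2,3,4,5,6}  [accepting]
'b' @ 2: {5,6,7}  [accepting]
'b' @ 3: {5,6,7}  [accepting]
'e' @ 4: {}  — no active states
rest 'babbed' ignored (set empty)
final: {}; accept 5 not in set

Answer: REJECT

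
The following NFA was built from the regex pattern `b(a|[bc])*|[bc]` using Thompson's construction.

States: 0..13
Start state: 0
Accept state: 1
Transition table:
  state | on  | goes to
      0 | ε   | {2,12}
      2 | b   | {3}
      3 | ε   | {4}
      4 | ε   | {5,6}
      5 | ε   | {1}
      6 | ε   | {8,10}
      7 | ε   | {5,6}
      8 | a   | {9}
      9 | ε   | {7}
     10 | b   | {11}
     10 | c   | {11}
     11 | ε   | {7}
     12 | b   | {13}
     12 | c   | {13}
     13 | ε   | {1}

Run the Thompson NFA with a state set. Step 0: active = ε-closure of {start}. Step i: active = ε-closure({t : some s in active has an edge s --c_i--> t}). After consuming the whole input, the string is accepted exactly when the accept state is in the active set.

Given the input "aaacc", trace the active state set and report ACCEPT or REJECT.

Answer: REJECT

Steps:
initial (ε-close {0}): {0,2,12}
'a' @ 1: {}  — dead — no transitions
rest 'aacc' ignored (set empty)
end set {} — state 1 not in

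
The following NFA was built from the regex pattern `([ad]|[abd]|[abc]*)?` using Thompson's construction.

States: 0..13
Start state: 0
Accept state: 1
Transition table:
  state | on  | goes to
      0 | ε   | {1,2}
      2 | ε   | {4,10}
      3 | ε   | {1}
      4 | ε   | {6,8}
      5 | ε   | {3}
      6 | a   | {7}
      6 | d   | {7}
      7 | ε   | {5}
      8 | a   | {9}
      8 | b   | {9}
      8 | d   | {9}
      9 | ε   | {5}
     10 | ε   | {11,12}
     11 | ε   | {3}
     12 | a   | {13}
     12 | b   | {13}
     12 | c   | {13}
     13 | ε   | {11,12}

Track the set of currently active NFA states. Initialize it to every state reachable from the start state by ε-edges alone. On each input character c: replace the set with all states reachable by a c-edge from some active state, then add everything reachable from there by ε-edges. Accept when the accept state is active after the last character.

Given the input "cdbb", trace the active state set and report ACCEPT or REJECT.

Answer: REJECT

Derivation:
S₀ = ε-closure({0}) = {0,1,2,3,4,6,8,10,11,12}
'c' @ 1: {1,3,11,12,13}  ✓accept
'd' @ 2: {}  — state set empty
rest 'bb' ignored (set empty)
after full input: {}  (accept=1 not in)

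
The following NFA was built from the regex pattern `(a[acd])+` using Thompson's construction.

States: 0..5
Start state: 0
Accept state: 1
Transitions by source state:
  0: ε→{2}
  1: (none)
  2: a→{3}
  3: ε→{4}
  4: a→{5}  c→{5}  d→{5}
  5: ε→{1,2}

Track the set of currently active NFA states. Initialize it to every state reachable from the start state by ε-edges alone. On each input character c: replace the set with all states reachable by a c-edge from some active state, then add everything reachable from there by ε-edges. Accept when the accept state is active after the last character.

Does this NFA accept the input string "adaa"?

start: ε-closure({0}) = {0,2}
'a' @ 1: {3,4}
'd' @ 2: {1,2,5}  [accepting]
'a' @ 3: {3,4}
'a' @ 4: {1,2,5}  [accepting]
end set {1,2,5} — state 1 in

Answer: ACCEPT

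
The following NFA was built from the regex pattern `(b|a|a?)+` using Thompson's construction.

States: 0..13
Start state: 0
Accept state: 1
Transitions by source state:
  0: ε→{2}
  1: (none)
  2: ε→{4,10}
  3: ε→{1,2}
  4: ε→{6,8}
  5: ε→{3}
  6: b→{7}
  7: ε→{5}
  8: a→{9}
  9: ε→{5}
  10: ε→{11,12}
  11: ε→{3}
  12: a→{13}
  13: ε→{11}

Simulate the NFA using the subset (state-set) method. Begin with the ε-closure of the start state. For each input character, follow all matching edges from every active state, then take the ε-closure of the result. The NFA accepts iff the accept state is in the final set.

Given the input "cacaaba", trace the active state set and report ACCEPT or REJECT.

Answer: REJECT

Steps:
initial (ε-close {0}): {0,1,2,3,4,6,8,10,11,12}
'c' @ 1: {}  — dead — no transitions
rest 'acaaba' ignored (set empty)
final: {}; accept 1 not in set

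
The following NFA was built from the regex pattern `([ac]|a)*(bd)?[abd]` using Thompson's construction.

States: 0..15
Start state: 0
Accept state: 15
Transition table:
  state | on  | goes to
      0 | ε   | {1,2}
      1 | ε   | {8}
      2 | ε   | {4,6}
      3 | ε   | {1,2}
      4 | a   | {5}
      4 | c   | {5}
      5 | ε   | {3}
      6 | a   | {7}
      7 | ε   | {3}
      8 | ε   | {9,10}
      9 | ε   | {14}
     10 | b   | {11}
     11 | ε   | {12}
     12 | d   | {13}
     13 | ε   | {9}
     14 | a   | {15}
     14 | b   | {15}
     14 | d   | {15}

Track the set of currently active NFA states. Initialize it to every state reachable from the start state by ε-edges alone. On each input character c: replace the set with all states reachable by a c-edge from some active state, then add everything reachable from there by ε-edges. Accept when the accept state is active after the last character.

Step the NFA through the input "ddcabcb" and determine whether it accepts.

S₀ = ε-closure({0}) = {0,1,2,4,6,8,9,10,14}
'd' @ 1: {15}  (accept∈set)
'd' @ 2: {}  — state set empty
rest 'cabcb' ignored (set empty)
end set {} — state 15 not in

Answer: REJECT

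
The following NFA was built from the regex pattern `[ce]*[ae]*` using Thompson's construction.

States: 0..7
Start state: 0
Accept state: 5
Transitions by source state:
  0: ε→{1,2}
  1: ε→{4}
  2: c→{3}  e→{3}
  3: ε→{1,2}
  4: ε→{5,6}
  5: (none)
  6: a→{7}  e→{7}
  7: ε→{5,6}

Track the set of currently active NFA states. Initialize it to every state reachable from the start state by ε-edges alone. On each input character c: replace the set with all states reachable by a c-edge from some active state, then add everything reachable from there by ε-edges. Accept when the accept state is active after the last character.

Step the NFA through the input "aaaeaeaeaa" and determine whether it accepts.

S₀ = ε-closure({0}) = {0,1,2,4,5,6}
'a' @ 1: {5,6,7}  (accept∈set)
'a' @ 2: {5,6,7}  (accept∈set)
'a' @ 3: {5,6,7}  (accept∈set)
'e' @ 4: {5,6,7}  (accept∈set)
'a' @ 5: {5,6,7}  (accept∈set)
'e' @ 6: {5,6,7}  (accept∈set)
'a' @ 7: {5,6,7}  (accept∈set)
'e' @ 8: {5,6,7}  (accept∈set)
'a' @ 9: {5,6,7}  (accept∈set)
'a' @ 10: {5,6,7}  (accept∈set)
end set {5,6,7} — state 5 in

Answer: ACCEPT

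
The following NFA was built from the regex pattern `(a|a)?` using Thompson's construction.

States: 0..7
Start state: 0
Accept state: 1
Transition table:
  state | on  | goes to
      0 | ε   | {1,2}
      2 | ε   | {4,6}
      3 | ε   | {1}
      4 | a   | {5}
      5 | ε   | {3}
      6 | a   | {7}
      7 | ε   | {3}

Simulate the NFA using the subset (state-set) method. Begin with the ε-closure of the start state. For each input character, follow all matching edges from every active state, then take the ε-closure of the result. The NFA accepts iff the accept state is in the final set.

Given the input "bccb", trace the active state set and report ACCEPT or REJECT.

Answer: REJECT

Derivation:
start: ε-closure({0}) = {0,1,2,4,6}
'b' @ 1: {}  — state set empty
rest 'ccb' ignored (set empty)
final: {}; accept 1 not in set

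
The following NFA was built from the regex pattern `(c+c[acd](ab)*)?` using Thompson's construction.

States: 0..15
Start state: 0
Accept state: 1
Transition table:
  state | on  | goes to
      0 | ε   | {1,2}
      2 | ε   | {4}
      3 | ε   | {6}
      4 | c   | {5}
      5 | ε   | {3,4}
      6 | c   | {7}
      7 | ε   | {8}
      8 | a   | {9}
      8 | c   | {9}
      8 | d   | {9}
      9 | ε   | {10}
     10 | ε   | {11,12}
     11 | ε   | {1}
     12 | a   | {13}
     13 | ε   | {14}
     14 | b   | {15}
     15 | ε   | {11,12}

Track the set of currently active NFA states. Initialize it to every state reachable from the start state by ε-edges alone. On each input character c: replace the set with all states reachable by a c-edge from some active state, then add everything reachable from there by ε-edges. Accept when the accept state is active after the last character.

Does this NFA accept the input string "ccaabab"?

S₀ = ε-closure({0}) = {0,1,2,4}
'c' @ 1: {3,4,5,6}
'c' @ 2: {3,4,5,6,7,8}
'a' @ 3: {1,9,10,11,12}  ✓accept
'a' @ 4: {13,14}
'b' @ 5: {1,11,12,15}  ✓accept
'a' @ 6: {13,14}
'b' @ 7: {1,11,12,15}  ✓accept
end set {1,11,12,15} — state 1 in

Answer: ACCEPT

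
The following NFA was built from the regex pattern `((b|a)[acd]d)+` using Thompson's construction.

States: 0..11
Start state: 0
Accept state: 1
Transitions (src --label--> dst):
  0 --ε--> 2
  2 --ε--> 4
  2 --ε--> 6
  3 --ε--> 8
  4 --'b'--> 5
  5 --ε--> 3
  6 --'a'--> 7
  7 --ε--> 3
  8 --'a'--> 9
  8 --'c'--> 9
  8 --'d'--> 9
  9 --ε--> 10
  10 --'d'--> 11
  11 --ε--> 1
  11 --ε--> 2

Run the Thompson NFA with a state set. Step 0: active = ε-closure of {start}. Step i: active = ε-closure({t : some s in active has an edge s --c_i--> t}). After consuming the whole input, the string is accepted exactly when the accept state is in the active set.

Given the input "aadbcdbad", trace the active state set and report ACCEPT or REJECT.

S₀ = ε-closure({0}) = {0,2,4,6}
'a' @ 1: {3,7,8}
'a' @ 2: {9,10}
'd' @ 3: {1,2,4,6,11}  [accepting]
'b' @ 4: {3,5,8}
'c' @ 5: {9,10}
'd' @ 6: {1,2,4,6,11}  [accepting]
'b' @ 7: {3,5,8}
'a' @ 8: {9,10}
'd' @ 9: {1,2,4,6,11}  [accepting]
after full input: {1,2,4,6,11}  (accept=1 in)

Answer: ACCEPT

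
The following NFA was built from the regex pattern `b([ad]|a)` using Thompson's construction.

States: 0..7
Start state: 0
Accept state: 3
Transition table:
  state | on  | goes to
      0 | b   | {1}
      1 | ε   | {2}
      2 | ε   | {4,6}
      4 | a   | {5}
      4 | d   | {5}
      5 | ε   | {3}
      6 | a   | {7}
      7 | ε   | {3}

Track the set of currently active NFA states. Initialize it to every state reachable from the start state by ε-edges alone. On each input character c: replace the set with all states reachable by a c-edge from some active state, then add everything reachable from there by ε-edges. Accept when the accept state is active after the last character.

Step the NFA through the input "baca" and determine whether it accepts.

Answer: REJECT

Derivation:
start: ε-closure({0}) = {0}
'b' @ 1: {1,2,4,6}
'a' @ 2: {3,5,7}  (accept∈set)
'c' @ 3: {}  — state set empty
rest 'a' ignored (set empty)
final: {}; accept 3 not in set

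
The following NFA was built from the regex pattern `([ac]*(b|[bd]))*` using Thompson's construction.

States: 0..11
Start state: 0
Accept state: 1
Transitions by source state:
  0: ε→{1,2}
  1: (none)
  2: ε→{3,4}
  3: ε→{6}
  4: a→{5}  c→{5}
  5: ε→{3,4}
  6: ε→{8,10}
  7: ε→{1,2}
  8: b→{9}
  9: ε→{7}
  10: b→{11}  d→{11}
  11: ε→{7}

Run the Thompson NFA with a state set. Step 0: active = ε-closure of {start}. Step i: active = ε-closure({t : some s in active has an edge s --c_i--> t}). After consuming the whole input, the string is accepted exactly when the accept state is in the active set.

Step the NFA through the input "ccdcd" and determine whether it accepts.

initial (ε-close {0}): {0,1,2,3,4,6,8,10}
'c' @ 1: {3,4,5,6,8,10}
'c' @ 2: {3,4,5,6,8,10}
'd' @ 3: {1,2,3,4,6,7,8,10,11}  ✓accept
'c' @ 4: {3,4,5,6,8,10}
'd' @ 5: {1,2,3,4,6,7,8,10,11}  ✓accept
after full input: {1,2,3,4,6,7,8,10,11}  (accept=1 in)

Answer: ACCEPT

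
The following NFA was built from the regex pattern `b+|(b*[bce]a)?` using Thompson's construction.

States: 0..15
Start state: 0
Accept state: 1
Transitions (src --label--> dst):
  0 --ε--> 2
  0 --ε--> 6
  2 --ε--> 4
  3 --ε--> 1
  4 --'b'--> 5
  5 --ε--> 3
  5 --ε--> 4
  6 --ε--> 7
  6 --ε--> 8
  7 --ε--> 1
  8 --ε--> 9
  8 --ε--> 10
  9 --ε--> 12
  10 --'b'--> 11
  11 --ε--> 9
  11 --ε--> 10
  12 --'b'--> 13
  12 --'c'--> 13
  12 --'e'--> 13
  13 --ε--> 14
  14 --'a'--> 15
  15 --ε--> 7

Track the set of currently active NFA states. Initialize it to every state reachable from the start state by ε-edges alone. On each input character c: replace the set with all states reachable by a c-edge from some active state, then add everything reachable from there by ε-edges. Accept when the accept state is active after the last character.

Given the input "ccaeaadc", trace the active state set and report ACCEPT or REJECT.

initial (ε-close {0}): {0,1,2,4,6,7,8,9,10,12}
'c' @ 1: {13,14}
'c' @ 2: {}  — no active states
rest 'aeaadc' ignored (set empty)
end set {} — state 1 not in

Answer: REJECT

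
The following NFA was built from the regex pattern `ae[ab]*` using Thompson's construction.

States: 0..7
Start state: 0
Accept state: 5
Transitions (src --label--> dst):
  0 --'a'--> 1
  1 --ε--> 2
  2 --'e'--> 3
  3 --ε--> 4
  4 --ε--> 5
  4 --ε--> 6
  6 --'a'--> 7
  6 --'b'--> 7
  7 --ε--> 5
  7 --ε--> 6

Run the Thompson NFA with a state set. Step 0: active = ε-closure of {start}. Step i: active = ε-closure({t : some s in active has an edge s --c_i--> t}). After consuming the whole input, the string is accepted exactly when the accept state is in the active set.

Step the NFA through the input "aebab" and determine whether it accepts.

initial (ε-close {0}): {0}
'a' @ 1: {1,2}
'e' @ 2: {3,4,5,6}  ✓accept
'b' @ 3: {5,6,7}  ✓accept
'a' @ 4: {5,6,7}  ✓accept
'b' @ 5: {5,6,7}  ✓accept
final: {5,6,7}; accept 5 in set

Answer: ACCEPT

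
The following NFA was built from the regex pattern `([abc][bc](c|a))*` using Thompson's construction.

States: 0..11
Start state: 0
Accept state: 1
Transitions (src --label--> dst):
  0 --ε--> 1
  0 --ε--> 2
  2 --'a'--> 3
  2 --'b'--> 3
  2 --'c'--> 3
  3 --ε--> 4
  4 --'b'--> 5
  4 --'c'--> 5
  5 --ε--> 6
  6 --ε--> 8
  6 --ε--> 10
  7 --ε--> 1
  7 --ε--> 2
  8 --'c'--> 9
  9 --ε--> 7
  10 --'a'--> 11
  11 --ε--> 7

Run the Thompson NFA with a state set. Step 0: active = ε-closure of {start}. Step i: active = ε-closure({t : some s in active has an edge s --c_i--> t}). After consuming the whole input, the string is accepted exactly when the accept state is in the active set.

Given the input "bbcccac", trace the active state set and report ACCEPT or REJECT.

start: ε-closure({0}) = {0,1,2}
'b' @ 1: {3,4}
'b' @ 2: {5,6,8,10}
'c' @ 3: {1,2,7,9}  ✓accept
'c' @ 4: {3,4}
'c' @ 5: {5,6,8,10}
'a' @ 6: {1,2,7,11}  ✓accept
'c' @ 7: {3,4}
after full input: {3,4}  (accept=1 not in)

Answer: REJECT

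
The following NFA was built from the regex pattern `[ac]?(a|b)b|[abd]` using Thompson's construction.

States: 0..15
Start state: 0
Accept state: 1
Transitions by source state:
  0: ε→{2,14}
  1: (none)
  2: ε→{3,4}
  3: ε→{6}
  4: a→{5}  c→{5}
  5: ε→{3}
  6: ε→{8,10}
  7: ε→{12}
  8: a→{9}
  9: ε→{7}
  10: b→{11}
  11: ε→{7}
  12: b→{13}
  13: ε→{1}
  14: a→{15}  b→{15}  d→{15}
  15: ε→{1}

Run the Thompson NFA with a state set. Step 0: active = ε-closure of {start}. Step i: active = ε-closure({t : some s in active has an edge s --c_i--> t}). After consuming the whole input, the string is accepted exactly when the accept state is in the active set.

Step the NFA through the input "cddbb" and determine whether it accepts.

start: ε-closure({0}) = {0,2,3,4,6,8,10,14}
'c' @ 1: {3,5,6,8,10}
'd' @ 2: {}  — no active states
rest 'dbb' ignored (set empty)
end set {} — state 1 not in

Answer: REJECT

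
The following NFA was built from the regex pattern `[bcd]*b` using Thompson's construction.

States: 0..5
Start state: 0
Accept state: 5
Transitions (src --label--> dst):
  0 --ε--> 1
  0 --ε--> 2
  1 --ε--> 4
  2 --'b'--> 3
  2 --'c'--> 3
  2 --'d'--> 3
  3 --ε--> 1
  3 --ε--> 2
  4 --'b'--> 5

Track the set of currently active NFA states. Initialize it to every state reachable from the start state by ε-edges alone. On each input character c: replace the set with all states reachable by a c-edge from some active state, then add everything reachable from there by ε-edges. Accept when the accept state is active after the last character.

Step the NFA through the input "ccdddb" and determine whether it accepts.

initial (ε-close {0}): {0,1,2,4}
'c' @ 1: {1,2,3,4}
'c' @ 2: {1,2,3,4}
'd' @ 3: {1,2,3,4}
'd' @ 4: {1,2,3,4}
'd' @ 5: {1,2,3,4}
'b' @ 6: {1,2,3,4,5}  [accepting]
end set {1,2,3,4,5} — state 5 in

Answer: ACCEPT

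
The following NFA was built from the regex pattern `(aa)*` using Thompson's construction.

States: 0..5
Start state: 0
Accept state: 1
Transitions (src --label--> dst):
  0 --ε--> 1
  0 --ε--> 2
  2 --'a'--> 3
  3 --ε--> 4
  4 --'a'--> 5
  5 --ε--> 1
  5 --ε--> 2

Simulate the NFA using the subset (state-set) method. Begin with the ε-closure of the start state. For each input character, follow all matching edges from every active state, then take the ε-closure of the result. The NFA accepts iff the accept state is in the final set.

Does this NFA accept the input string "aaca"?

start: ε-closure({0}) = {0,1,2}
'a' @ 1: {3,4}
'a' @ 2: {1,2,5}  ✓accept
'c' @ 3: {}  — dead — no transitions
rest 'a' ignored (set empty)
end set {} — state 1 not in

Answer: REJECT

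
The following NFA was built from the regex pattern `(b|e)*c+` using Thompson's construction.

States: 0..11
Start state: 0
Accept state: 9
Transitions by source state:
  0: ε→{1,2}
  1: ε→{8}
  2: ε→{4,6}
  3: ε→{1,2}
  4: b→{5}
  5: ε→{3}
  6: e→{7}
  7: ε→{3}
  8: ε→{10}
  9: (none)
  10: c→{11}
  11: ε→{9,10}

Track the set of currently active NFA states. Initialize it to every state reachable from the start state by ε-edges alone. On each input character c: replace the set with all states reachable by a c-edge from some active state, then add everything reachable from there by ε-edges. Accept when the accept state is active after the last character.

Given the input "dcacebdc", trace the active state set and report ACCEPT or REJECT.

Answer: REJECT

Derivation:
initial (ε-close {0}): {0,1,2,4,6,8,10}
'd' @ 1: {}  — state set empty
rest 'cacebdc' ignored (set empty)
after full input: {}  (accept=9 not in)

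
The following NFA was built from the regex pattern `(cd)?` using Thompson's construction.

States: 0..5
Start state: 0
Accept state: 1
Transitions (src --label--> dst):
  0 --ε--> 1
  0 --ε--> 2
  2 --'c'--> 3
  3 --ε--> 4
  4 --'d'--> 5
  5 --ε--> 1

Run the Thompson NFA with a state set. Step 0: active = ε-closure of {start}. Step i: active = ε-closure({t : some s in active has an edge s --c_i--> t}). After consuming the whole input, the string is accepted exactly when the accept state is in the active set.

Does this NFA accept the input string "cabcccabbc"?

S₀ = ε-closure({0}) = {0,1,2}
'c' @ 1: {3,4}
'a' @ 2: {}  — state set empty
rest 'bcccabbc' ignored (set empty)
after full input: {}  (accept=1 not in)

Answer: REJECT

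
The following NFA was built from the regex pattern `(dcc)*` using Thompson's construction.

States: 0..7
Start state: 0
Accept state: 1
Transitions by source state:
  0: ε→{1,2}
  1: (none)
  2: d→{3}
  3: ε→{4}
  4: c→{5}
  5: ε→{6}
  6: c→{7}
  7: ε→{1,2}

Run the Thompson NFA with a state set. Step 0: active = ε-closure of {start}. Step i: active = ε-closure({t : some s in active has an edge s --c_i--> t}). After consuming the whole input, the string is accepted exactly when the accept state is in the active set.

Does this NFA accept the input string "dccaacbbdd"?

S₀ = ε-closure({0}) = {0,1,2}
'd' @ 1: {3,4}
'c' @ 2: {5,6}
'c' @ 3: {1,2,7}  (accept∈set)
'a' @ 4: {}  — no active states
rest 'acbbdd' ignored (set empty)
after full input: {}  (accept=1 not in)

Answer: REJECT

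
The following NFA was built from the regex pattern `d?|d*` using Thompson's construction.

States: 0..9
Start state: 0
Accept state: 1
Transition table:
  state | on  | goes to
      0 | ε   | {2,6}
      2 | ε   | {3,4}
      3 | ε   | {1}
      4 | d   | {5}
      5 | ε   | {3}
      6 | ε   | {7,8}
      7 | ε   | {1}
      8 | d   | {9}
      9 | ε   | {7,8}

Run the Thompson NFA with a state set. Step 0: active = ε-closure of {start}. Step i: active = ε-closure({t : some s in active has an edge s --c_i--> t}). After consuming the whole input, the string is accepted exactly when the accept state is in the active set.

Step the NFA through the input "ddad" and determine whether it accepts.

Answer: REJECT

Trace:
S₀ = ε-closure({0}) = {0,1,2,3,4,6,7,8}
'd' @ 1: {1,3,5,7,8,9}  [accepting]
'd' @ 2: {1,7,8,9}  [accepting]
'a' @ 3: {}  — state set empty
rest 'd' ignored (set empty)
end set {} — state 1 not in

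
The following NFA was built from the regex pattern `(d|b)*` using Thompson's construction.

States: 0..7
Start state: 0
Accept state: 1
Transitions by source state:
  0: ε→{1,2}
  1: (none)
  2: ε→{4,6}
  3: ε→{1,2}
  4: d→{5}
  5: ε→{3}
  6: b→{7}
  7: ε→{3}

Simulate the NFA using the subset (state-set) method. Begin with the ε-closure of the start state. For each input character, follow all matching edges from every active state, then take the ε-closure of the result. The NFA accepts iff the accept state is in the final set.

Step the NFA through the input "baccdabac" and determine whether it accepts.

initial (ε-close {0}): {0,1,2,4,6}
'b' @ 1: {1,2,3,4,6,7}  (accept∈set)
'a' @ 2: {}  — dead — no transitions
rest 'ccdabac' ignored (set empty)
after full input: {}  (accept=1 not in)

Answer: REJECT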